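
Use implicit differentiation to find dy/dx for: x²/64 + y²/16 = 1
Differentiate both sides with respect to x, treating y as y(x). By the chain rule, any term containing y contributes a factor of y' = dy/dx when we differentiate it.

Move every term to one side and write the relation as F(x, y) = 0. Term by term,
  d/dx[x^2/64] = x/32
  d/dx[y^2/16] = y·y'/8
  d/dx[-1] = 0

The pieces without y' make up ∂F/∂x and the coefficient of y' is ∂F/∂y:
  ∂F/∂x = x/32,
  ∂F/∂y = y/8.

Since d/dx[F] = ∂F/∂x + (∂F/∂y)·y' = 0, solve for y':
  (∂F/∂y)·y' = -∂F/∂x
  dy/dx = -(∂F/∂x)/(∂F/∂y) = -(x/32)/(y/8) = -x/(4y)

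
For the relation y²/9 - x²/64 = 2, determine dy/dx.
Differentiate the relation implicitly: treat y = y(x) and apply the chain rule, so every y-derivative picks up a y' = dy/dx factor.

With everything moved to the left-hand side, differentiate term by term:
  d/dx[-x^2/64] = -x/32
  d/dx[y^2/9] = 2y·y'/9
  d/dx[-2] = 0

Separating the contributions that come from x directly and those that come through y:
  without y':      -x/32
  multiplying y':  2y/9

so (-x/32) + (2y/9)·y' = 0, and therefore
  dy/dx = -(-x/32)/(2y/9) = 9x/(64y)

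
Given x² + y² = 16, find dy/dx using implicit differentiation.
Apply d/dx to both sides, remembering that y depends on x. Each occurrence of y therefore brings in a y' = dy/dx via the chain rule.

With F(x, y) equal to the left-hand side minus the right, differentiate F term by term:
  d/dx[x^2] = 2x
  d/dx[y^2] = 2y·y'
  d/dx[-16] = 0
Adding these up, d/dx[F] = 0 becomes
  (2x) + (2y)·y' = 0,
so isolating y',
  dy/dx = -(2x)/(2y) = -x/y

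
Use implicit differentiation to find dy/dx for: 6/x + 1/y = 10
Take d/dx of both sides. Since y is implicitly a function of x, the chain rule attaches a y' = dy/dx factor whenever we differentiate through y.

Set F(x, y) = (left side) − (right side), so the curve is F = 0. Differentiating each term of F:
  d/dx[1/y] = -y'/y^2
  d/dx[6/x] = -6/x^2
  d/dx[-10] = 0

Collecting, the y'-free part is the partial derivative in x and the y' coefficient is the partial derivative in y:
  ∂F/∂x = -6/x^2
  ∂F/∂y = -1/y^2

so d/dx[F(x, y(x))] = ∂F/∂x + (∂F/∂y)·y' = 0. Rearranging,
  dy/dx = -(∂F/∂x)/(∂F/∂y) = -(-6/x^2)/(-1/y^2) = -6y^2/x^2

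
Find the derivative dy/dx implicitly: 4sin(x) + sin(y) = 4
Differentiate the relation implicitly: treat y = y(x) and apply the chain rule, so every y-derivative picks up a y' = dy/dx factor.

With everything moved to the left-hand side, differentiate term by term:
  d/dx[4sin(x)] = 4cos(x)
  d/dx[sin(y)] = y'·cos(y)
  d/dx[-4] = 0

Separating the contributions that come from x directly and those that come through y:
  without y':      4cos(x)
  multiplying y':  cos(y)

so (4cos(x)) + (cos(y))·y' = 0, and therefore
  dy/dx = -(4cos(x))/(cos(y)) = -4cos(x)/cos(y)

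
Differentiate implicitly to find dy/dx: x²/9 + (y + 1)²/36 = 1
Apply d/dx to both sides, remembering that y depends on x. Each occurrence of y therefore brings in a y' = dy/dx via the chain rule.

With F(x, y) equal to the left-hand side minus the right, differentiate F term by term:
  d/dx[x^2/9] = 2x/9
  d/dx[(y + 1)^2/36] = y'(y + 1)/18
  d/dx[-1] = 0
Adding these up, d/dx[F] = 0 becomes
  (2x/9) + (y/18 + 1/18)·y' = 0,
so isolating y',
  dy/dx = -(2x/9)/(y/18 + 1/18)
        = -(2x/9)/((y + 1)/18) = -4x/(y + 1)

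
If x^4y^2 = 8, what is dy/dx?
Differentiate both sides with respect to x, treating y as y(x). By the chain rule, any term containing y contributes a factor of y' = dy/dx when we differentiate it.

Move every term to one side and write the relation as F(x, y) = 0. Term by term,
  d/dx[x^4y^2] = 2x^4y·y' + 4x^3y^2
  d/dx[-8] = 0

The pieces without y' make up ∂F/∂x and the coefficient of y' is ∂F/∂y:
  ∂F/∂x = 4x^3y^2,
  ∂F/∂y = 2x^4y.

Since d/dx[F] = ∂F/∂x + (∂F/∂y)·y' = 0, solve for y':
  (∂F/∂y)·y' = -∂F/∂x
  dy/dx = -(∂F/∂x)/(∂F/∂y) = -(4x^3y^2)/(2x^4y) = -2y/x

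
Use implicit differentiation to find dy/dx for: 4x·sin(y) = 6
Take d/dx of both sides. Since y is implicitly a function of x, the chain rule attaches a y' = dy/dx factor whenever we differentiate through y.

Set F(x, y) = (left side) − (right side), so the curve is F = 0. Differentiating each term of F:
  d/dx[4x·sin(y)] = 4x·y'·cos(y) + 4sin(y)
  d/dx[-6] = 0

Collecting, the y'-free part is the partial derivative in x and the y' coefficient is the partial derivative in y:
  ∂F/∂x = 4sin(y)
  ∂F/∂y = 4x·cos(y)

so d/dx[F(x, y(x))] = ∂F/∂x + (∂F/∂y)·y' = 0. Rearranging,
  dy/dx = -(∂F/∂x)/(∂F/∂y) = -(4sin(y))/(4x·cos(y)) = -tan(y)/x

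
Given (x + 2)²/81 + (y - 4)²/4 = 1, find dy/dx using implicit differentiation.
Differentiate both sides with respect to x, treating y as y(x). By the chain rule, any term containing y contributes a factor of y' = dy/dx when we differentiate it.

Move every term to one side and write the relation as F(x, y) = 0. Term by term,
  d/dx[(x + 2)^2/81] = 2x/81 + 4/81
  d/dx[(y - 4)^2/4] = y'(y - 4)/2
  d/dx[-1] = 0

The pieces without y' make up ∂F/∂x and the coefficient of y' is ∂F/∂y:
  ∂F/∂x = 2x/81 + 4/81,
  ∂F/∂y = y/2 - 2.

Since d/dx[F] = ∂F/∂x + (∂F/∂y)·y' = 0, solve for y':
  (∂F/∂y)·y' = -∂F/∂x
  dy/dx = -(∂F/∂x)/(∂F/∂y) = -(2x/81 + 4/81)/(y/2 - 2)
        = -(2(x + 2)/81)/((y - 4)/2) = 4(-x - 2)/(81(y - 4))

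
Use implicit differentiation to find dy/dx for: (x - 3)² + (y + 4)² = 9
Differentiate the relation implicitly: treat y = y(x) and apply the chain rule, so every y-derivative picks up a y' = dy/dx factor.

With everything moved to the left-hand side, differentiate term by term:
  d/dx[(x - 3)^2] = 2x - 6
  d/dx[(y + 4)^2] = 2·y'(y + 4)
  d/dx[-9] = 0

Separating the contributions that come from x directly and those that come through y:
  without y':      2x - 6
  multiplying y':  2y + 8

so (2x - 6) + (2y + 8)·y' = 0, and therefore
  dy/dx = -(2x - 6)/(2y + 8) = (3 - x)/(y + 4)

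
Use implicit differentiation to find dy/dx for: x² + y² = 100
Apply d/dx to both sides, remembering that y depends on x. Each occurrence of y therefore brings in a y' = dy/dx via the chain rule.

With F(x, y) equal to the left-hand side minus the right, differentiate F term by term:
  d/dx[x^2] = 2x
  d/dx[y^2] = 2y·y'
  d/dx[-100] = 0
Adding these up, d/dx[F] = 0 becomes
  (2x) + (2y)·y' = 0,
so isolating y',
  dy/dx = -(2x)/(2y) = -x/y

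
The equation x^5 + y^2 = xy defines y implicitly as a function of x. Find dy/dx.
Take d/dx of both sides. Since y is implicitly a function of x, the chain rule attaches a y' = dy/dx factor whenever we differentiate through y.

Set F(x, y) = (left side) − (right side), so the curve is F = 0. Differentiating each term of F:
  d/dx[x^5] = 5x^4
  d/dx[-xy] = -x·y' - y
  d/dx[y^2] = 2y·y'

Collecting, the y'-free part is the partial derivative in x and the y' coefficient is the partial derivative in y:
  ∂F/∂x = 5x^4 - y
  ∂F/∂y = -x + 2y

so d/dx[F(x, y(x))] = ∂F/∂x + (∂F/∂y)·y' = 0. Rearranging,
  dy/dx = -(∂F/∂x)/(∂F/∂y) = -(5x^4 - y)/(-x + 2y) = (5x^4 - y)/(x - 2y)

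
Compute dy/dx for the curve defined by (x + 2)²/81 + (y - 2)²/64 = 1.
Take d/dx of both sides. Since y is implicitly a function of x, the chain rule attaches a y' = dy/dx factor whenever we differentiate through y.

Set F(x, y) = (left side) − (right side), so the curve is F = 0. Differentiating each term of F:
  d/dx[(x + 2)^2/81] = 2x/81 + 4/81
  d/dx[(y - 2)^2/64] = y'(y - 2)/32
  d/dx[-1] = 0

Collecting, the y'-free part is the partial derivative in x and the y' coefficient is the partial derivative in y:
  ∂F/∂x = 2x/81 + 4/81
  ∂F/∂y = y/32 - 1/16

so d/dx[F(x, y(x))] = ∂F/∂x + (∂F/∂y)·y' = 0. Rearranging,
  dy/dx = -(∂F/∂x)/(∂F/∂y) = -(2x/81 + 4/81)/(y/32 - 1/16)
        = -(2(x + 2)/81)/((y - 2)/32) = 64(-x - 2)/(81(y - 2))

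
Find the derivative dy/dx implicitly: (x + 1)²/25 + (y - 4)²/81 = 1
Apply d/dx to both sides, remembering that y depends on x. Each occurrence of y therefore brings in a y' = dy/dx via the chain rule.

With F(x, y) equal to the left-hand side minus the right, differentiate F term by term:
  d/dx[(x + 1)^2/25] = 2x/25 + 2/25
  d/dx[(y - 4)^2/81] = 2·y'(y - 4)/81
  d/dx[-1] = 0
Adding these up, d/dx[F] = 0 becomes
  (2x/25 + 2/25) + (2y/81 - 8/81)·y' = 0,
so isolating y',
  dy/dx = -(2x/25 + 2/25)/(2y/81 - 8/81)
        = -(2(x + 1)/25)/(2(y - 4)/81) = 81(-x - 1)/(25(y - 4))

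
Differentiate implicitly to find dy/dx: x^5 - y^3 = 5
Differentiate both sides with respect to x, treating y as y(x). By the chain rule, any term containing y contributes a factor of y' = dy/dx when we differentiate it.

Move every term to one side and write the relation as F(x, y) = 0. Term by term,
  d/dx[x^5] = 5x^4
  d/dx[-y^3] = -3y^2·y'
  d/dx[-5] = 0

The pieces without y' make up ∂F/∂x and the coefficient of y' is ∂F/∂y:
  ∂F/∂x = 5x^4,
  ∂F/∂y = -3y^2.

Since d/dx[F] = ∂F/∂x + (∂F/∂y)·y' = 0, solve for y':
  (∂F/∂y)·y' = -∂F/∂x
  dy/dx = -(∂F/∂x)/(∂F/∂y) = -(5x^4)/(-3y^2) = 5x^4/(3y^2)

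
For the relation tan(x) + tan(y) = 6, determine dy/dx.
Apply d/dx to both sides, remembering that y depends on x. Each occurrence of y therefore brings in a y' = dy/dx via the chain rule.

With F(x, y) equal to the left-hand side minus the right, differentiate F term by term:
  d/dx[tan(x)] = tan(x)^2 + 1
  d/dx[tan(y)] = y'(tan(y)^2 + 1)
  d/dx[-6] = 0
Adding these up, d/dx[F] = 0 becomes
  (tan(x)^2 + 1) + (tan(y)^2 + 1)·y' = 0,
so isolating y',
  dy/dx = -(tan(x)^2 + 1)/(tan(y)^2 + 1) = -cos(y)^2/cos(x)^2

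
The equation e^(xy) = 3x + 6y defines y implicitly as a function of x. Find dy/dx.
Apply d/dx to both sides, remembering that y depends on x. Each occurrence of y therefore brings in a y' = dy/dx via the chain rule.

With F(x, y) equal to the left-hand side minus the right, differentiate F term by term:
  d/dx[-3x] = -3
  d/dx[-6y] = -6·y'
  d/dx[e^(xy)] = (x·y' + y)·e^(xy)
Adding these up, d/dx[F] = 0 becomes
  (y·e^(xy) - 3) + (x·e^(xy) - 6)·y' = 0,
so isolating y',
  dy/dx = -(y·e^(xy) - 3)/(x·e^(xy) - 6) = (-y·e^(xy) + 3)/(x·e^(xy) - 6)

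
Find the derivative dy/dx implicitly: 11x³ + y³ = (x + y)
Apply d/dx to both sides, remembering that y depends on x. Each occurrence of y therefore brings in a y' = dy/dx via the chain rule.

With F(x, y) equal to the left-hand side minus the right, differentiate F term by term:
  d/dx[11x^3] = 33x^2
  d/dx[-x] = -1
  d/dx[y^3] = 3y^2·y'
  d/dx[-y] = -y'
Adding these up, d/dx[F] = 0 becomes
  (33x^2 - 1) + (3y^2 - 1)·y' = 0,
so isolating y',
  dy/dx = -(33x^2 - 1)/(3y^2 - 1) = (1 - 33x^2)/(3y^2 - 1)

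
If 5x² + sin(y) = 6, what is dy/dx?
Take d/dx of both sides. Since y is implicitly a function of x, the chain rule attaches a y' = dy/dx factor whenever we differentiate through y.

Set F(x, y) = (left side) − (right side), so the curve is F = 0. Differentiating each term of F:
  d/dx[5x^2] = 10x
  d/dx[sin(y)] = y'·cos(y)
  d/dx[-6] = 0

Collecting, the y'-free part is the partial derivative in x and the y' coefficient is the partial derivative in y:
  ∂F/∂x = 10x
  ∂F/∂y = cos(y)

so d/dx[F(x, y(x))] = ∂F/∂x + (∂F/∂y)·y' = 0. Rearranging,
  dy/dx = -(∂F/∂x)/(∂F/∂y) = -(10x)/(cos(y)) = -10x/cos(y)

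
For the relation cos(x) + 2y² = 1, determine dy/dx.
Apply d/dx to both sides, remembering that y depends on x. Each occurrence of y therefore brings in a y' = dy/dx via the chain rule.

With F(x, y) equal to the left-hand side minus the right, differentiate F term by term:
  d/dx[2y^2] = 4y·y'
  d/dx[cos(x)] = -sin(x)
  d/dx[-1] = 0
Adding these up, d/dx[F] = 0 becomes
  (-sin(x)) + (4y)·y' = 0,
so isolating y',
  dy/dx = -(-sin(x))/(4y) = sin(x)/(4y)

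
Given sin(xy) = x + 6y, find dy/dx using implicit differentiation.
Differentiate both sides with respect to x, treating y as y(x). By the chain rule, any term containing y contributes a factor of y' = dy/dx when we differentiate it.

Move every term to one side and write the relation as F(x, y) = 0. Term by term,
  d/dx[-x] = -1
  d/dx[-6y] = -6·y'
  d/dx[sin(xy)] = (x·y' + y)·cos(xy)

The pieces without y' make up ∂F/∂x and the coefficient of y' is ∂F/∂y:
  ∂F/∂x = y·cos(xy) - 1,
  ∂F/∂y = x·cos(xy) - 6.

Since d/dx[F] = ∂F/∂x + (∂F/∂y)·y' = 0, solve for y':
  (∂F/∂y)·y' = -∂F/∂x
  dy/dx = -(∂F/∂x)/(∂F/∂y) = -(y·cos(xy) - 1)/(x·cos(xy) - 6) = (-y·cos(xy) + 1)/(x·cos(xy) - 6)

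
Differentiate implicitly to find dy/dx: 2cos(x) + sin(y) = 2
Differentiate both sides with respect to x, treating y as y(x). By the chain rule, any term containing y contributes a factor of y' = dy/dx when we differentiate it.

Move every term to one side and write the relation as F(x, y) = 0. Term by term,
  d/dx[sin(y)] = y'·cos(y)
  d/dx[2cos(x)] = -2sin(x)
  d/dx[-2] = 0

The pieces without y' make up ∂F/∂x and the coefficient of y' is ∂F/∂y:
  ∂F/∂x = -2sin(x),
  ∂F/∂y = cos(y).

Since d/dx[F] = ∂F/∂x + (∂F/∂y)·y' = 0, solve for y':
  (∂F/∂y)·y' = -∂F/∂x
  dy/dx = -(∂F/∂x)/(∂F/∂y) = -(-2sin(x))/(cos(y)) = 2sin(x)/cos(y)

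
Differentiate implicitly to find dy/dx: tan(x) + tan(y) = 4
Take d/dx of both sides. Since y is implicitly a function of x, the chain rule attaches a y' = dy/dx factor whenever we differentiate through y.

Set F(x, y) = (left side) − (right side), so the curve is F = 0. Differentiating each term of F:
  d/dx[tan(x)] = tan(x)^2 + 1
  d/dx[tan(y)] = y'(tan(y)^2 + 1)
  d/dx[-4] = 0

Collecting, the y'-free part is the partial derivative in x and the y' coefficient is the partial derivative in y:
  ∂F/∂x = tan(x)^2 + 1
  ∂F/∂y = tan(y)^2 + 1

so d/dx[F(x, y(x))] = ∂F/∂x + (∂F/∂y)·y' = 0. Rearranging,
  dy/dx = -(∂F/∂x)/(∂F/∂y) = -(tan(x)^2 + 1)/(tan(y)^2 + 1) = -cos(y)^2/cos(x)^2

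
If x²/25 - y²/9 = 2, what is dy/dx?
Apply d/dx to both sides, remembering that y depends on x. Each occurrence of y therefore brings in a y' = dy/dx via the chain rule.

With F(x, y) equal to the left-hand side minus the right, differentiate F term by term:
  d/dx[x^2/25] = 2x/25
  d/dx[-y^2/9] = -2y·y'/9
  d/dx[-2] = 0
Adding these up, d/dx[F] = 0 becomes
  (2x/25) + (-2y/9)·y' = 0,
so isolating y',
  dy/dx = -(2x/25)/(-2y/9) = 9x/(25y)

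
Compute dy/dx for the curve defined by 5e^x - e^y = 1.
Apply d/dx to both sides, remembering that y depends on x. Each occurrence of y therefore brings in a y' = dy/dx via the chain rule.

With F(x, y) equal to the left-hand side minus the right, differentiate F term by term:
  d/dx[5e^(x)] = 5e^(x)
  d/dx[-e^(y)] = -y'·e^(y)
  d/dx[-1] = 0
Adding these up, d/dx[F] = 0 becomes
  (5e^(x)) + (-e^(y))·y' = 0,
so isolating y',
  dy/dx = -(5e^(x))/(-e^(y)) = 5e^(x - y)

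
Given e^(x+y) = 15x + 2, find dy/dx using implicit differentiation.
Differentiate both sides with respect to x, treating y as y(x). By the chain rule, any term containing y contributes a factor of y' = dy/dx when we differentiate it.

Move every term to one side and write the relation as F(x, y) = 0. Term by term,
  d/dx[-15x] = -15
  d/dx[e^(x + y)] = (y' + 1)·e^(x + y)
  d/dx[-2] = 0

The pieces without y' make up ∂F/∂x and the coefficient of y' is ∂F/∂y:
  ∂F/∂x = e^(x + y) - 15,
  ∂F/∂y = e^(x + y).

Since d/dx[F] = ∂F/∂x + (∂F/∂y)·y' = 0, solve for y':
  (∂F/∂y)·y' = -∂F/∂x
  dy/dx = -(∂F/∂x)/(∂F/∂y) = -(e^(x + y) - 15)/(e^(x + y)) = 15e^(-x - y) - 1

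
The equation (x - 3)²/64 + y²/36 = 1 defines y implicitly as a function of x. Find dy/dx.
Differentiate both sides with respect to x, treating y as y(x). By the chain rule, any term containing y contributes a factor of y' = dy/dx when we differentiate it.

Move every term to one side and write the relation as F(x, y) = 0. Term by term,
  d/dx[y^2/36] = y·y'/18
  d/dx[(x - 3)^2/64] = x/32 - 3/32
  d/dx[-1] = 0

The pieces without y' make up ∂F/∂x and the coefficient of y' is ∂F/∂y:
  ∂F/∂x = x/32 - 3/32,
  ∂F/∂y = y/18.

Since d/dx[F] = ∂F/∂x + (∂F/∂y)·y' = 0, solve for y':
  (∂F/∂y)·y' = -∂F/∂x
  dy/dx = -(∂F/∂x)/(∂F/∂y) = -(x/32 - 3/32)/(y/18)
        = -((x - 3)/32)/(y/18) = 9(3 - x)/(16y)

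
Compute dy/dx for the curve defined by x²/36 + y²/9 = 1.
Differentiate both sides with respect to x, treating y as y(x). By the chain rule, any term containing y contributes a factor of y' = dy/dx when we differentiate it.

Move every term to one side and write the relation as F(x, y) = 0. Term by term,
  d/dx[x^2/36] = x/18
  d/dx[y^2/9] = 2y·y'/9
  d/dx[-1] = 0

The pieces without y' make up ∂F/∂x and the coefficient of y' is ∂F/∂y:
  ∂F/∂x = x/18,
  ∂F/∂y = 2y/9.

Since d/dx[F] = ∂F/∂x + (∂F/∂y)·y' = 0, solve for y':
  (∂F/∂y)·y' = -∂F/∂x
  dy/dx = -(∂F/∂x)/(∂F/∂y) = -(x/18)/(2y/9) = -x/(4y)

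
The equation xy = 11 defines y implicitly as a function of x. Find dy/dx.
Differentiate the relation implicitly: treat y = y(x) and apply the chain rule, so every y-derivative picks up a y' = dy/dx factor.

With everything moved to the left-hand side, differentiate term by term:
  d/dx[xy] = x·y' + y
  d/dx[-11] = 0

Separating the contributions that come from x directly and those that come through y:
  without y':      y
  multiplying y':  x

so (y) + (x)·y' = 0, and therefore
  dy/dx = -(y)/(x) = -y/x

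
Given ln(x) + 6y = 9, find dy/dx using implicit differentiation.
Take d/dx of both sides. Since y is implicitly a function of x, the chain rule attaches a y' = dy/dx factor whenever we differentiate through y.

Set F(x, y) = (left side) − (right side), so the curve is F = 0. Differentiating each term of F:
  d/dx[6y] = 6·y'
  d/dx[ln(x)] = 1/x
  d/dx[-9] = 0

Collecting, the y'-free part is the partial derivative in x and the y' coefficient is the partial derivative in y:
  ∂F/∂x = 1/x
  ∂F/∂y = 6

so d/dx[F(x, y(x))] = ∂F/∂x + (∂F/∂y)·y' = 0. Rearranging,
  dy/dx = -(∂F/∂x)/(∂F/∂y) = -(1/x)/(6) = -1/(6x)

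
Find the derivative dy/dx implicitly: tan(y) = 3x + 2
Differentiate both sides with respect to x, treating y as y(x). By the chain rule, any term containing y contributes a factor of y' = dy/dx when we differentiate it.

Move every term to one side and write the relation as F(x, y) = 0. Term by term,
  d/dx[-3x] = -3
  d/dx[tan(y)] = y'(tan(y)^2 + 1)
  d/dx[-2] = 0

The pieces without y' make up ∂F/∂x and the coefficient of y' is ∂F/∂y:
  ∂F/∂x = -3,
  ∂F/∂y = tan(y)^2 + 1.

Since d/dx[F] = ∂F/∂x + (∂F/∂y)·y' = 0, solve for y':
  (∂F/∂y)·y' = -∂F/∂x
  dy/dx = -(∂F/∂x)/(∂F/∂y) = -(-3)/(tan(y)^2 + 1) = 3cos(y)^2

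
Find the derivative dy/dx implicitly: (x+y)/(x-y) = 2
Take d/dx of both sides. Since y is implicitly a function of x, the chain rule attaches a y' = dy/dx factor whenever we differentiate through y.

Set F(x, y) = (left side) − (right side), so the curve is F = 0. Differentiating each term of F:
  d/dx[(x + y)/(x - y)] = (y' + 1)/(x - y) + (x + y)(y' - 1)/(x - y)^2
  d/dx[-2] = 0

Collecting, the y'-free part is the partial derivative in x and the y' coefficient is the partial derivative in y:
  ∂F/∂x = 1/(x - y) - (x + y)/(x - y)^2
  ∂F/∂y = 1/(x - y) + (x + y)/(x - y)^2

so d/dx[F(x, y(x))] = ∂F/∂x + (∂F/∂y)·y' = 0. Rearranging,
  dy/dx = -(∂F/∂x)/(∂F/∂y) = -(1/(x - y) - (x + y)/(x - y)^2)/(1/(x - y) + (x + y)/(x - y)^2)
        = -(-2y/(x - y)^2)/(2x/(x - y)^2) = y/x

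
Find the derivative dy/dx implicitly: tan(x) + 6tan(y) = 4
Apply d/dx to both sides, remembering that y depends on x. Each occurrence of y therefore brings in a y' = dy/dx via the chain rule.

With F(x, y) equal to the left-hand side minus the right, differentiate F term by term:
  d/dx[tan(x)] = tan(x)^2 + 1
  d/dx[6tan(y)] = 6·y'(tan(y)^2 + 1)
  d/dx[-4] = 0
Adding these up, d/dx[F] = 0 becomes
  (tan(x)^2 + 1) + (6tan(y)^2 + 6)·y' = 0,
so isolating y',
  dy/dx = -(tan(x)^2 + 1)/(6tan(y)^2 + 6) = -cos(y)^2/(6cos(x)^2)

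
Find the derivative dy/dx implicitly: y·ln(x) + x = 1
Differentiate both sides with respect to x, treating y as y(x). By the chain rule, any term containing y contributes a factor of y' = dy/dx when we differentiate it.

Move every term to one side and write the relation as F(x, y) = 0. Term by term,
  d/dx[x] = 1
  d/dx[y·ln(x)] = y'·ln(x) + y/x
  d/dx[-1] = 0

The pieces without y' make up ∂F/∂x and the coefficient of y' is ∂F/∂y:
  ∂F/∂x = 1 + y/x,
  ∂F/∂y = ln(x).

Since d/dx[F] = ∂F/∂x + (∂F/∂y)·y' = 0, solve for y':
  (∂F/∂y)·y' = -∂F/∂x
  dy/dx = -(∂F/∂x)/(∂F/∂y) = -(1 + y/x)/(ln(x))
        = -((x + y)/x)/(ln(x)) = (-x - y)/(x·ln(x))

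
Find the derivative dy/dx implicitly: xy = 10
Differentiate the relation implicitly: treat y = y(x) and apply the chain rule, so every y-derivative picks up a y' = dy/dx factor.

With everything moved to the left-hand side, differentiate term by term:
  d/dx[xy] = x·y' + y
  d/dx[-10] = 0

Separating the contributions that come from x directly and those that come through y:
  without y':      y
  multiplying y':  x

so (y) + (x)·y' = 0, and therefore
  dy/dx = -(y)/(x) = -y/x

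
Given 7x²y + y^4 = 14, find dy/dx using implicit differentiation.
Apply d/dx to both sides, remembering that y depends on x. Each occurrence of y therefore brings in a y' = dy/dx via the chain rule.

With F(x, y) equal to the left-hand side minus the right, differentiate F term by term:
  d/dx[7x^2y] = 7x^2·y' + 14xy
  d/dx[y^4] = 4y^3·y'
  d/dx[-14] = 0
Adding these up, d/dx[F] = 0 becomes
  (14xy) + (7x^2 + 4y^3)·y' = 0,
so isolating y',
  dy/dx = -(14xy)/(7x^2 + 4y^3) = -14xy/(7x^2 + 4y^3)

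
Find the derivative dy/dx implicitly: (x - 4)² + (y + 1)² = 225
Differentiate both sides with respect to x, treating y as y(x). By the chain rule, any term containing y contributes a factor of y' = dy/dx when we differentiate it.

Move every term to one side and write the relation as F(x, y) = 0. Term by term,
  d/dx[(x - 4)^2] = 2x - 8
  d/dx[(y + 1)^2] = 2·y'(y + 1)
  d/dx[-225] = 0

The pieces without y' make up ∂F/∂x and the coefficient of y' is ∂F/∂y:
  ∂F/∂x = 2x - 8,
  ∂F/∂y = 2y + 2.

Since d/dx[F] = ∂F/∂x + (∂F/∂y)·y' = 0, solve for y':
  (∂F/∂y)·y' = -∂F/∂x
  dy/dx = -(∂F/∂x)/(∂F/∂y) = -(2x - 8)/(2y + 2) = (4 - x)/(y + 1)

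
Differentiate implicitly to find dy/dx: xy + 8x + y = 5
Differentiate both sides with respect to x, treating y as y(x). By the chain rule, any term containing y contributes a factor of y' = dy/dx when we differentiate it.

Move every term to one side and write the relation as F(x, y) = 0. Term by term,
  d/dx[xy] = x·y' + y
  d/dx[8x] = 8
  d/dx[y] = y'
  d/dx[-5] = 0

The pieces without y' make up ∂F/∂x and the coefficient of y' is ∂F/∂y:
  ∂F/∂x = y + 8,
  ∂F/∂y = x + 1.

Since d/dx[F] = ∂F/∂x + (∂F/∂y)·y' = 0, solve for y':
  (∂F/∂y)·y' = -∂F/∂x
  dy/dx = -(∂F/∂x)/(∂F/∂y) = -(y + 8)/(x + 1) = (-y - 8)/(x + 1)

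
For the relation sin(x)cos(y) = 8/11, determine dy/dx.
Apply d/dx to both sides, remembering that y depends on x. Each occurrence of y therefore brings in a y' = dy/dx via the chain rule.

With F(x, y) equal to the left-hand side minus the right, differentiate F term by term:
  d/dx[sin(x)·cos(y)] = -y'·sin(x)·sin(y) + cos(x)·cos(y)
  d/dx[-8/11] = 0
Adding these up, d/dx[F] = 0 becomes
  (cos(x)·cos(y)) + (-sin(x)·sin(y))·y' = 0,
so isolating y',
  dy/dx = -(cos(x)·cos(y))/(-sin(x)·sin(y)) = 1/(tan(x)·tan(y))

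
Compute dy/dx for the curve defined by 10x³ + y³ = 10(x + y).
Differentiate both sides with respect to x, treating y as y(x). By the chain rule, any term containing y contributes a factor of y' = dy/dx when we differentiate it.

Move every term to one side and write the relation as F(x, y) = 0. Term by term,
  d/dx[10x^3] = 30x^2
  d/dx[-10x] = -10
  d/dx[y^3] = 3y^2·y'
  d/dx[-10y] = -10·y'

The pieces without y' make up ∂F/∂x and the coefficient of y' is ∂F/∂y:
  ∂F/∂x = 30x^2 - 10,
  ∂F/∂y = 3y^2 - 10.

Since d/dx[F] = ∂F/∂x + (∂F/∂y)·y' = 0, solve for y':
  (∂F/∂y)·y' = -∂F/∂x
  dy/dx = -(∂F/∂x)/(∂F/∂y) = -(30x^2 - 10)/(3y^2 - 10) = 10(1 - 3x^2)/(3y^2 - 10)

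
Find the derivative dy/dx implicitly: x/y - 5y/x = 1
Take d/dx of both sides. Since y is implicitly a function of x, the chain rule attaches a y' = dy/dx factor whenever we differentiate through y.

Set F(x, y) = (left side) − (right side), so the curve is F = 0. Differentiating each term of F:
  d/dx[x/y] = -x·y'/y^2 + 1/y
  d/dx[-5y/x] = -5·y'/x + 5y/x^2
  d/dx[-1] = 0

Collecting, the y'-free part is the partial derivative in x and the y' coefficient is the partial derivative in y:
  ∂F/∂x = 1/y + 5y/x^2
  ∂F/∂y = -x/y^2 - 5/x

so d/dx[F(x, y(x))] = ∂F/∂x + (∂F/∂y)·y' = 0. Rearranging,
  dy/dx = -(∂F/∂x)/(∂F/∂y) = -(1/y + 5y/x^2)/(-x/y^2 - 5/x)
        = -((x^2 + 5y^2)/(x^2y))/(-(x^2 + 5y^2)/(xy^2)) = y/x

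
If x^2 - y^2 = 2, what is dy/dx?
Differentiate both sides with respect to x, treating y as y(x). By the chain rule, any term containing y contributes a factor of y' = dy/dx when we differentiate it.

Move every term to one side and write the relation as F(x, y) = 0. Term by term,
  d/dx[x^2] = 2x
  d/dx[-y^2] = -2y·y'
  d/dx[-2] = 0

The pieces without y' make up ∂F/∂x and the coefficient of y' is ∂F/∂y:
  ∂F/∂x = 2x,
  ∂F/∂y = -2y.

Since d/dx[F] = ∂F/∂x + (∂F/∂y)·y' = 0, solve for y':
  (∂F/∂y)·y' = -∂F/∂x
  dy/dx = -(∂F/∂x)/(∂F/∂y) = -(2x)/(-2y) = x/y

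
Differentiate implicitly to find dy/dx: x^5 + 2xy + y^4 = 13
Differentiate both sides with respect to x, treating y as y(x). By the chain rule, any term containing y contributes a factor of y' = dy/dx when we differentiate it.

Move every term to one side and write the relation as F(x, y) = 0. Term by term,
  d/dx[x^5] = 5x^4
  d/dx[2xy] = 2x·y' + 2y
  d/dx[y^4] = 4y^3·y'
  d/dx[-13] = 0

The pieces without y' make up ∂F/∂x and the coefficient of y' is ∂F/∂y:
  ∂F/∂x = 5x^4 + 2y,
  ∂F/∂y = 2x + 4y^3.

Since d/dx[F] = ∂F/∂x + (∂F/∂y)·y' = 0, solve for y':
  (∂F/∂y)·y' = -∂F/∂x
  dy/dx = -(∂F/∂x)/(∂F/∂y) = -(5x^4 + 2y)/(2x + 4y^3) = (-5x^4/2 - y)/(x + 2y^3)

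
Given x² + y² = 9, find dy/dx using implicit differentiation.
Take d/dx of both sides. Since y is implicitly a function of x, the chain rule attaches a y' = dy/dx factor whenever we differentiate through y.

Set F(x, y) = (left side) − (right side), so the curve is F = 0. Differentiating each term of F:
  d/dx[x^2] = 2x
  d/dx[y^2] = 2y·y'
  d/dx[-9] = 0

Collecting, the y'-free part is the partial derivative in x and the y' coefficient is the partial derivative in y:
  ∂F/∂x = 2x
  ∂F/∂y = 2y

so d/dx[F(x, y(x))] = ∂F/∂x + (∂F/∂y)·y' = 0. Rearranging,
  dy/dx = -(∂F/∂x)/(∂F/∂y) = -(2x)/(2y) = -x/y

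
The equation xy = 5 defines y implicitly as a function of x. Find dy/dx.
Apply d/dx to both sides, remembering that y depends on x. Each occurrence of y therefore brings in a y' = dy/dx via the chain rule.

With F(x, y) equal to the left-hand side minus the right, differentiate F term by term:
  d/dx[xy] = x·y' + y
  d/dx[-5] = 0
Adding these up, d/dx[F] = 0 becomes
  (y) + (x)·y' = 0,
so isolating y',
  dy/dx = -(y)/(x) = -y/x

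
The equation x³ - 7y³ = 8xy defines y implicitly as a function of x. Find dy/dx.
Take d/dx of both sides. Since y is implicitly a function of x, the chain rule attaches a y' = dy/dx factor whenever we differentiate through y.

Set F(x, y) = (left side) − (right side), so the curve is F = 0. Differentiating each term of F:
  d/dx[x^3] = 3x^2
  d/dx[-8xy] = -8x·y' - 8y
  d/dx[-7y^3] = -21y^2·y'

Collecting, the y'-free part is the partial derivative in x and the y' coefficient is the partial derivative in y:
  ∂F/∂x = 3x^2 - 8y
  ∂F/∂y = -8x - 21y^2

so d/dx[F(x, y(x))] = ∂F/∂x + (∂F/∂y)·y' = 0. Rearranging,
  dy/dx = -(∂F/∂x)/(∂F/∂y) = -(3x^2 - 8y)/(-8x - 21y^2) = (3x^2 - 8y)/(8x + 21y^2)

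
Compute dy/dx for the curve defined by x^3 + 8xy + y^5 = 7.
Differentiate both sides with respect to x, treating y as y(x). By the chain rule, any term containing y contributes a factor of y' = dy/dx when we differentiate it.

Move every term to one side and write the relation as F(x, y) = 0. Term by term,
  d/dx[x^3] = 3x^2
  d/dx[8xy] = 8x·y' + 8y
  d/dx[y^5] = 5y^4·y'
  d/dx[-7] = 0

The pieces without y' make up ∂F/∂x and the coefficient of y' is ∂F/∂y:
  ∂F/∂x = 3x^2 + 8y,
  ∂F/∂y = 8x + 5y^4.

Since d/dx[F] = ∂F/∂x + (∂F/∂y)·y' = 0, solve for y':
  (∂F/∂y)·y' = -∂F/∂x
  dy/dx = -(∂F/∂x)/(∂F/∂y) = -(3x^2 + 8y)/(8x + 5y^4) = (-3x^2 - 8y)/(8x + 5y^4)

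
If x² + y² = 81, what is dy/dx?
Differentiate both sides with respect to x, treating y as y(x). By the chain rule, any term containing y contributes a factor of y' = dy/dx when we differentiate it.

Move every term to one side and write the relation as F(x, y) = 0. Term by term,
  d/dx[x^2] = 2x
  d/dx[y^2] = 2y·y'
  d/dx[-81] = 0

The pieces without y' make up ∂F/∂x and the coefficient of y' is ∂F/∂y:
  ∂F/∂x = 2x,
  ∂F/∂y = 2y.

Since d/dx[F] = ∂F/∂x + (∂F/∂y)·y' = 0, solve for y':
  (∂F/∂y)·y' = -∂F/∂x
  dy/dx = -(∂F/∂x)/(∂F/∂y) = -(2x)/(2y) = -x/y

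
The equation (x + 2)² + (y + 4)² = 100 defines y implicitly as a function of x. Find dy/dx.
Apply d/dx to both sides, remembering that y depends on x. Each occurrence of y therefore brings in a y' = dy/dx via the chain rule.

With F(x, y) equal to the left-hand side minus the right, differentiate F term by term:
  d/dx[(x + 2)^2] = 2x + 4
  d/dx[(y + 4)^2] = 2·y'(y + 4)
  d/dx[-100] = 0
Adding these up, d/dx[F] = 0 becomes
  (2x + 4) + (2y + 8)·y' = 0,
so isolating y',
  dy/dx = -(2x + 4)/(2y + 8) = (-x - 2)/(y + 4)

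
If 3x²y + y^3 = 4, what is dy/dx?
Apply d/dx to both sides, remembering that y depends on x. Each occurrence of y therefore brings in a y' = dy/dx via the chain rule.

With F(x, y) equal to the left-hand side minus the right, differentiate F term by term:
  d/dx[3x^2y] = 3x^2·y' + 6xy
  d/dx[y^3] = 3y^2·y'
  d/dx[-4] = 0
Adding these up, d/dx[F] = 0 becomes
  (6xy) + (3x^2 + 3y^2)·y' = 0,
so isolating y',
  dy/dx = -(6xy)/(3x^2 + 3y^2) = -2xy/(x^2 + y^2)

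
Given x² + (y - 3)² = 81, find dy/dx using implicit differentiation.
Apply d/dx to both sides, remembering that y depends on x. Each occurrence of y therefore brings in a y' = dy/dx via the chain rule.

With F(x, y) equal to the left-hand side minus the right, differentiate F term by term:
  d/dx[x^2] = 2x
  d/dx[(y - 3)^2] = 2·y'(y - 3)
  d/dx[-81] = 0
Adding these up, d/dx[F] = 0 becomes
  (2x) + (2y - 6)·y' = 0,
so isolating y',
  dy/dx = -(2x)/(2y - 6) = -x/(y - 3)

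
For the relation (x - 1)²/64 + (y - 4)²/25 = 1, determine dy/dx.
Take d/dx of both sides. Since y is implicitly a function of x, the chain rule attaches a y' = dy/dx factor whenever we differentiate through y.

Set F(x, y) = (left side) − (right side), so the curve is F = 0. Differentiating each term of F:
  d/dx[(x - 1)^2/64] = x/32 - 1/32
  d/dx[(y - 4)^2/25] = 2·y'(y - 4)/25
  d/dx[-1] = 0

Collecting, the y'-free part is the partial derivative in x and the y' coefficient is the partial derivative in y:
  ∂F/∂x = x/32 - 1/32
  ∂F/∂y = 2y/25 - 8/25

so d/dx[F(x, y(x))] = ∂F/∂x + (∂F/∂y)·y' = 0. Rearranging,
  dy/dx = -(∂F/∂x)/(∂F/∂y) = -(x/32 - 1/32)/(2y/25 - 8/25)
        = -((x - 1)/32)/(2(y - 4)/25) = 25(1 - x)/(64(y - 4))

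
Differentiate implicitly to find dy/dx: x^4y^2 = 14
Apply d/dx to both sides, remembering that y depends on x. Each occurrence of y therefore brings in a y' = dy/dx via the chain rule.

With F(x, y) equal to the left-hand side minus the right, differentiate F term by term:
  d/dx[x^4y^2] = 2x^4y·y' + 4x^3y^2
  d/dx[-14] = 0
Adding these up, d/dx[F] = 0 becomes
  (4x^3y^2) + (2x^4y)·y' = 0,
so isolating y',
  dy/dx = -(4x^3y^2)/(2x^4y) = -2y/x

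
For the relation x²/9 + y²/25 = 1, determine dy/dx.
Differentiate the relation implicitly: treat y = y(x) and apply the chain rule, so every y-derivative picks up a y' = dy/dx factor.

With everything moved to the left-hand side, differentiate term by term:
  d/dx[x^2/9] = 2x/9
  d/dx[y^2/25] = 2y·y'/25
  d/dx[-1] = 0

Separating the contributions that come from x directly and those that come through y:
  without y':      2x/9
  multiplying y':  2y/25

so (2x/9) + (2y/25)·y' = 0, and therefore
  dy/dx = -(2x/9)/(2y/25) = -25x/(9y)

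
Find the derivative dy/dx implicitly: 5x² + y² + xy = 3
Apply d/dx to both sides, remembering that y depends on x. Each occurrence of y therefore brings in a y' = dy/dx via the chain rule.

With F(x, y) equal to the left-hand side minus the right, differentiate F term by term:
  d/dx[5x^2] = 10x
  d/dx[xy] = x·y' + y
  d/dx[y^2] = 2y·y'
  d/dx[-3] = 0
Adding these up, d/dx[F] = 0 becomes
  (10x + y) + (x + 2y)·y' = 0,
so isolating y',
  dy/dx = -(10x + y)/(x + 2y) = (-10x - y)/(x + 2y)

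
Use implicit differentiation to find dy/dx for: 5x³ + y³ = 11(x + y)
Take d/dx of both sides. Since y is implicitly a function of x, the chain rule attaches a y' = dy/dx factor whenever we differentiate through y.

Set F(x, y) = (left side) − (right side), so the curve is F = 0. Differentiating each term of F:
  d/dx[5x^3] = 15x^2
  d/dx[-11x] = -11
  d/dx[y^3] = 3y^2·y'
  d/dx[-11y] = -11·y'

Collecting, the y'-free part is the partial derivative in x and the y' coefficient is the partial derivative in y:
  ∂F/∂x = 15x^2 - 11
  ∂F/∂y = 3y^2 - 11

so d/dx[F(x, y(x))] = ∂F/∂x + (∂F/∂y)·y' = 0. Rearranging,
  dy/dx = -(∂F/∂x)/(∂F/∂y) = -(15x^2 - 11)/(3y^2 - 11) = (11 - 15x^2)/(3y^2 - 11)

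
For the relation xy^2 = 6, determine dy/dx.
Differentiate the relation implicitly: treat y = y(x) and apply the chain rule, so every y-derivative picks up a y' = dy/dx factor.

With everything moved to the left-hand side, differentiate term by term:
  d/dx[xy^2] = 2xy·y' + y^2
  d/dx[-6] = 0

Separating the contributions that come from x directly and those that come through y:
  without y':      y^2
  multiplying y':  2xy

so (y^2) + (2xy)·y' = 0, and therefore
  dy/dx = -(y^2)/(2xy) = -y/(2x)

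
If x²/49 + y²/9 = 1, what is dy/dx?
Differentiate the relation implicitly: treat y = y(x) and apply the chain rule, so every y-derivative picks up a y' = dy/dx factor.

With everything moved to the left-hand side, differentiate term by term:
  d/dx[x^2/49] = 2x/49
  d/dx[y^2/9] = 2y·y'/9
  d/dx[-1] = 0

Separating the contributions that come from x directly and those that come through y:
  without y':      2x/49
  multiplying y':  2y/9

so (2x/49) + (2y/9)·y' = 0, and therefore
  dy/dx = -(2x/49)/(2y/9) = -9x/(49y)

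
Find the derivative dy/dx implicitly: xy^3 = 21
Apply d/dx to both sides, remembering that y depends on x. Each occurrence of y therefore brings in a y' = dy/dx via the chain rule.

With F(x, y) equal to the left-hand side minus the right, differentiate F term by term:
  d/dx[xy^3] = 3xy^2·y' + y^3
  d/dx[-21] = 0
Adding these up, d/dx[F] = 0 becomes
  (y^3) + (3xy^2)·y' = 0,
so isolating y',
  dy/dx = -(y^3)/(3xy^2) = -y/(3x)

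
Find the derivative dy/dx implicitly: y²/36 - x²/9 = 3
Differentiate the relation implicitly: treat y = y(x) and apply the chain rule, so every y-derivative picks up a y' = dy/dx factor.

With everything moved to the left-hand side, differentiate term by term:
  d/dx[-x^2/9] = -2x/9
  d/dx[y^2/36] = y·y'/18
  d/dx[-3] = 0

Separating the contributions that come from x directly and those that come through y:
  without y':      -2x/9
  multiplying y':  y/18

so (-2x/9) + (y/18)·y' = 0, and therefore
  dy/dx = -(-2x/9)/(y/18) = 4x/y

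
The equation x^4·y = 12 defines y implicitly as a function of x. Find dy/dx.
Take d/dx of both sides. Since y is implicitly a function of x, the chain rule attaches a y' = dy/dx factor whenever we differentiate through y.

Set F(x, y) = (left side) − (right side), so the curve is F = 0. Differentiating each term of F:
  d/dx[x^4y] = x^4·y' + 4x^3y
  d/dx[-12] = 0

Collecting, the y'-free part is the partial derivative in x and the y' coefficient is the partial derivative in y:
  ∂F/∂x = 4x^3y
  ∂F/∂y = x^4

so d/dx[F(x, y(x))] = ∂F/∂x + (∂F/∂y)·y' = 0. Rearranging,
  dy/dx = -(∂F/∂x)/(∂F/∂y) = -(4x^3y)/(x^4) = -4y/x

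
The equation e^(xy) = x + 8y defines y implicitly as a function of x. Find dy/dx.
Differentiate both sides with respect to x, treating y as y(x). By the chain rule, any term containing y contributes a factor of y' = dy/dx when we differentiate it.

Move every term to one side and write the relation as F(x, y) = 0. Term by term,
  d/dx[-x] = -1
  d/dx[-8y] = -8·y'
  d/dx[e^(xy)] = (x·y' + y)·e^(xy)

The pieces without y' make up ∂F/∂x and the coefficient of y' is ∂F/∂y:
  ∂F/∂x = y·e^(xy) - 1,
  ∂F/∂y = x·e^(xy) - 8.

Since d/dx[F] = ∂F/∂x + (∂F/∂y)·y' = 0, solve for y':
  (∂F/∂y)·y' = -∂F/∂x
  dy/dx = -(∂F/∂x)/(∂F/∂y) = -(y·e^(xy) - 1)/(x·e^(xy) - 8) = (-y·e^(xy) + 1)/(x·e^(xy) - 8)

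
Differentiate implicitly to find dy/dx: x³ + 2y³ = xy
Take d/dx of both sides. Since y is implicitly a function of x, the chain rule attaches a y' = dy/dx factor whenever we differentiate through y.

Set F(x, y) = (left side) − (right side), so the curve is F = 0. Differentiating each term of F:
  d/dx[x^3] = 3x^2
  d/dx[-xy] = -x·y' - y
  d/dx[2y^3] = 6y^2·y'

Collecting, the y'-free part is the partial derivative in x and the y' coefficient is the partial derivative in y:
  ∂F/∂x = 3x^2 - y
  ∂F/∂y = -x + 6y^2

so d/dx[F(x, y(x))] = ∂F/∂x + (∂F/∂y)·y' = 0. Rearranging,
  dy/dx = -(∂F/∂x)/(∂F/∂y) = -(3x^2 - y)/(-x + 6y^2) = (3x^2 - y)/(x - 6y^2)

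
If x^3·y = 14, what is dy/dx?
Differentiate both sides with respect to x, treating y as y(x). By the chain rule, any term containing y contributes a factor of y' = dy/dx when we differentiate it.

Move every term to one side and write the relation as F(x, y) = 0. Term by term,
  d/dx[x^3y] = x^3·y' + 3x^2y
  d/dx[-14] = 0

The pieces without y' make up ∂F/∂x and the coefficient of y' is ∂F/∂y:
  ∂F/∂x = 3x^2y,
  ∂F/∂y = x^3.

Since d/dx[F] = ∂F/∂x + (∂F/∂y)·y' = 0, solve for y':
  (∂F/∂y)·y' = -∂F/∂x
  dy/dx = -(∂F/∂x)/(∂F/∂y) = -(3x^2y)/(x^3) = -3y/x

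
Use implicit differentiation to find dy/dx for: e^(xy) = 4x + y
Differentiate the relation implicitly: treat y = y(x) and apply the chain rule, so every y-derivative picks up a y' = dy/dx factor.

With everything moved to the left-hand side, differentiate term by term:
  d/dx[-4x] = -4
  d/dx[-y] = -y'
  d/dx[e^(xy)] = (x·y' + y)·e^(xy)

Separating the contributions that come from x directly and those that come through y:
  without y':      y·e^(xy) - 4
  multiplying y':  x·e^(xy) - 1

so (y·e^(xy) - 4) + (x·e^(xy) - 1)·y' = 0, and therefore
  dy/dx = -(y·e^(xy) - 4)/(x·e^(xy) - 1) = (-y·e^(xy) + 4)/(x·e^(xy) - 1)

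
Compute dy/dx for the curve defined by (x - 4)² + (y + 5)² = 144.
Apply d/dx to both sides, remembering that y depends on x. Each occurrence of y therefore brings in a y' = dy/dx via the chain rule.

With F(x, y) equal to the left-hand side minus the right, differentiate F term by term:
  d/dx[(x - 4)^2] = 2x - 8
  d/dx[(y + 5)^2] = 2·y'(y + 5)
  d/dx[-144] = 0
Adding these up, d/dx[F] = 0 becomes
  (2x - 8) + (2y + 10)·y' = 0,
so isolating y',
  dy/dx = -(2x - 8)/(2y + 10) = (4 - x)/(y + 5)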